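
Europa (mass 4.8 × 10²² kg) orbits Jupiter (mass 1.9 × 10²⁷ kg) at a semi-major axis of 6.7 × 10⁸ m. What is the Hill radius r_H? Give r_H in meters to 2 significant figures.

r_H ≈ a (m/3M)^(1/3)
    = (6.7 × 10⁸) × (4.8 × 10²² / (3 × 1.9 × 10²⁷))^(1/3)
    = 1.4 × 10⁷ m

1.4 × 10⁷ m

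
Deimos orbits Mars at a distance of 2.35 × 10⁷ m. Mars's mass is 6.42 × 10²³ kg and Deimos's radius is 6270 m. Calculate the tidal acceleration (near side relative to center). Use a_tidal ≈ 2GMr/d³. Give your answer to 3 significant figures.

a_tidal = 2GMr/d³
        = 2 × (6.674 × 10⁻¹¹) × (6.42 × 10²³) × (6270) / (2.35 × 10⁷)³
        = 4.14 × 10⁻⁵ m/s²

4.14 × 10⁻⁵ m/s²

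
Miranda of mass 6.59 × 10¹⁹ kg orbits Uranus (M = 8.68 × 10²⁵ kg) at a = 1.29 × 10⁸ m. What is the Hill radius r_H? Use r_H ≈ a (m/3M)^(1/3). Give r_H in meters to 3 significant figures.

8.16 × 10⁵ m

r_H ≈ a (m/3M)^(1/3)
    = (1.29 × 10⁸) × (6.59 × 10¹⁹ / (3 × 8.68 × 10²⁵))^(1/3)
    = 8.16 × 10⁵ m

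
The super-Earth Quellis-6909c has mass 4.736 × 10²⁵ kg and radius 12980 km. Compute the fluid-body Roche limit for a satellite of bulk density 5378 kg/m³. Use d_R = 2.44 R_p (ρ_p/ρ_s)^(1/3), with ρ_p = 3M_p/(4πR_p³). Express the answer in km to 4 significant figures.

ρ_p = 3M_p/(4πR_p³) = 3 × (4.736 × 10²⁵) / (4π × (1.298 × 10⁷ m)³) = 5170 kg/m³
d_R = 2.44 × 12980 km × (5170/5378)^(1/3)
    = 31260 km

31260 km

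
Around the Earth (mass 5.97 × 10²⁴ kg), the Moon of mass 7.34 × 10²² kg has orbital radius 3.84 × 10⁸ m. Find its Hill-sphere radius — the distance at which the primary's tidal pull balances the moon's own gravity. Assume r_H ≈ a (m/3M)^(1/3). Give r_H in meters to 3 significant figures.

6.15 × 10⁷ m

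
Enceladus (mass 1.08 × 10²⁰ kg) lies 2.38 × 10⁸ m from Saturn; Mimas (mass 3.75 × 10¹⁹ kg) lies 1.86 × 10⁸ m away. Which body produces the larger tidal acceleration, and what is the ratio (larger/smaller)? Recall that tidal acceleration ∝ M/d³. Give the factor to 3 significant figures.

Enceladus, by a factor of ≈ 1.37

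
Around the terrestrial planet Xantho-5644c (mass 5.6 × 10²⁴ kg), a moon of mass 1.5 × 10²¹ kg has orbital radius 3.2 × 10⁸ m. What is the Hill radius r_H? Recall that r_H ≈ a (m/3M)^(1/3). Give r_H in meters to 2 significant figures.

r_H ≈ a (m/3M)^(1/3)
    = (3.2 × 10⁸) × (1.5 × 10²¹ / (3 × 5.6 × 10²⁴))^(1/3)
    = 1.4 × 10⁷ m

1.4 × 10⁷ m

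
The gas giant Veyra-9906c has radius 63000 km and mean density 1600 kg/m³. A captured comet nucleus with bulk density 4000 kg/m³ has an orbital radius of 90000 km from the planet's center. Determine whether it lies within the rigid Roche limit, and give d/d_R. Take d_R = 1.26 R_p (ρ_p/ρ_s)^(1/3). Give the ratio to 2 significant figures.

d_R = 1.26 × (63000 km) × (1600/4000)^(1/3) = 58490 km
d/d_R = (90000) / (58490) = 1.5
Since d/d_R > 1, the body is outside the Roche limit.

outside; d/d_R ≈ 1.5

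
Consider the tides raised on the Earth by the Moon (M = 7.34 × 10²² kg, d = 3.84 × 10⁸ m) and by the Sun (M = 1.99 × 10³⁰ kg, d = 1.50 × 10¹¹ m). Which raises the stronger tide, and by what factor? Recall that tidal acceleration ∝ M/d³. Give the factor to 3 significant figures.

Compare M/d³ for the two perturbers:
The Moon: (7.34 × 10²²) / (3.84 × 10⁸)³ = 1.296 × 10⁻³
The Sun: (1.99 × 10³⁰) / (1.50 × 10¹¹)³ = 5.896 × 10⁻⁴
Ratio (larger/smaller) = 2.20

The Moon, by a factor of ≈ 2.20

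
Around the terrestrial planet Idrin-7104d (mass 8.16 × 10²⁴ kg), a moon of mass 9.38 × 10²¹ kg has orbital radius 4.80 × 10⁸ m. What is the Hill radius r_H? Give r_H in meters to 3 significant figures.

r_H ≈ a (m/3M)^(1/3)
    = (4.80 × 10⁸) × (9.38 × 10²¹ / (3 × 8.16 × 10²⁴))^(1/3)
    = 3.49 × 10⁷ m

3.49 × 10⁷ m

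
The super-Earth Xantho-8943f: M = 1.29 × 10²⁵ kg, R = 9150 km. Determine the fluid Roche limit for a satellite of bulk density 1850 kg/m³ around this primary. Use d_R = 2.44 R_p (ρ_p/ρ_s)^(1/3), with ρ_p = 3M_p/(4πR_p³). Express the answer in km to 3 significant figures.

ρ_p = 3M_p/(4πR_p³) = 3 × (1.29 × 10²⁵) / (4π × (9.15 × 10⁶ m)³) = 4020 kg/m³
d_R = 2.44 × 9150 km × (4020/1850)^(1/3)
    = 28900 km

28900 km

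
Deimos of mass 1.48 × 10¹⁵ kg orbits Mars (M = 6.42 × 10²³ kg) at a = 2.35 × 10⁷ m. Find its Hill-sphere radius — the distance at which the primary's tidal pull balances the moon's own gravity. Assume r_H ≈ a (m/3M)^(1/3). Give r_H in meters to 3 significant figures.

r_H ≈ a (m/3M)^(1/3)
    = (2.35 × 10⁷) × (1.48 × 10¹⁵ / (3 × 6.42 × 10²³))^(1/3)
    = 2.15 × 10⁴ m

2.15 × 10⁴ m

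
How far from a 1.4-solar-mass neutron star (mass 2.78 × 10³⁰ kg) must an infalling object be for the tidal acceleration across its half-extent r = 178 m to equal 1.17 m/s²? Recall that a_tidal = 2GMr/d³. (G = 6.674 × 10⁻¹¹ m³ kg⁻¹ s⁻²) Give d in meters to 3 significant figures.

3.84 × 10⁷ m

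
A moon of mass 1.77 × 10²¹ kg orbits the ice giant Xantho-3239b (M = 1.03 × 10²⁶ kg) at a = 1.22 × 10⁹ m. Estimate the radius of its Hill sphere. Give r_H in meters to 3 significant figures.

r_H ≈ a (m/3M)^(1/3)
    = (1.22 × 10⁹) × (1.77 × 10²¹ / (3 × 1.03 × 10²⁶))^(1/3)
    = 2.18 × 10⁷ m

2.18 × 10⁷ m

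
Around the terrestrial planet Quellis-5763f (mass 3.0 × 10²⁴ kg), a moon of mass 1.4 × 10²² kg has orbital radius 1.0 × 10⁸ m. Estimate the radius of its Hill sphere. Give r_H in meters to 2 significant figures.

r_H ≈ a (m/3M)^(1/3)
    = (1.0 × 10⁸) × (1.4 × 10²² / (3 × 3.0 × 10²⁴))^(1/3)
    = 1.2 × 10⁷ m

1.2 × 10⁷ m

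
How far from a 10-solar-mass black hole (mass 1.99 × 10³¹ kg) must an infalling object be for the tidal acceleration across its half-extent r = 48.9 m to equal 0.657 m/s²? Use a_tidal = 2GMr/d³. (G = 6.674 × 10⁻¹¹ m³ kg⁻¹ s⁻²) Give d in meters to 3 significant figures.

5.83 × 10⁷ m

2GMr/d³ = a_tidal  ⇒  d = (2GMr / a_tidal)^(1/3)
d = (2 × 6.674×10⁻¹¹ × (1.99 × 10³¹) × (48.9) / (0.657))^(1/3)
  = 5.83 × 10⁷ m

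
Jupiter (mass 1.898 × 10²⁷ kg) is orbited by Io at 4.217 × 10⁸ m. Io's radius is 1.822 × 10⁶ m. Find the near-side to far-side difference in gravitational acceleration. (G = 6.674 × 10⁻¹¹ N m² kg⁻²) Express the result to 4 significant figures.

Δa = 4GMr/d³
   = 4 × (6.674 × 10⁻¹¹) × (1.898 × 10²⁷) × (1.822 × 10⁶) / (4.217 × 10⁸)³
   = 1.231 × 10⁻² m/s²

1.231 × 10⁻² m/s²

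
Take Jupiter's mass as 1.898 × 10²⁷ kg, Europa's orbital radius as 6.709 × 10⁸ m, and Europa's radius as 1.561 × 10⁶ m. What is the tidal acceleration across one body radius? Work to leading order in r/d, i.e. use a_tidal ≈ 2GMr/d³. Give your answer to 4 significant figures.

a_tidal = 2GMr/d³
        = 2 × (6.674 × 10⁻¹¹) × (1.898 × 10²⁷) × (1.561 × 10⁶) / (6.709 × 10⁸)³
        = 1.310 × 10⁻³ m/s²

1.310 × 10⁻³ m/s²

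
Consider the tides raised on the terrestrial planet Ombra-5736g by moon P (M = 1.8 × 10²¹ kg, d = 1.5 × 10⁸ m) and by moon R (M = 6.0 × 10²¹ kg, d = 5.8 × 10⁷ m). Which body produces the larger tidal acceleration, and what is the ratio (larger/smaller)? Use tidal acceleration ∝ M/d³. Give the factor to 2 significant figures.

The tide-raising term goes as M/d³ (the gradient of a 1/d² field).
Moon P: (1.8 × 10²¹) / (1.5 × 10⁸)³ = 5.333 × 10⁻⁴
Moon R: (6.0 × 10²¹) / (5.8 × 10⁷)³ = 3.075 × 10⁻²
Ratio (larger/smaller) = 58

Moon R, by a factor of ≈ 58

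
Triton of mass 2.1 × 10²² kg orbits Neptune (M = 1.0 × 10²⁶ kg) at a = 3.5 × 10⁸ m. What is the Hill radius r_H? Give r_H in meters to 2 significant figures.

1.4 × 10⁷ m

r_H ≈ a (m/3M)^(1/3)
    = (3.5 × 10⁸) × (2.1 × 10²² / (3 × 1.0 × 10²⁶))^(1/3)
    = 1.4 × 10⁷ m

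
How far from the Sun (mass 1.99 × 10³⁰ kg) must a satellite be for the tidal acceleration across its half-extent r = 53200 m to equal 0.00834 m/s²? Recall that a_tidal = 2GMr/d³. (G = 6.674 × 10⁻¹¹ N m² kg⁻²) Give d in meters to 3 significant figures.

2GMr/d³ = a_tidal  ⇒  d = (2GMr / a_tidal)^(1/3)
d = (2 × 6.674×10⁻¹¹ × (1.99 × 10³⁰) × (53200) / (0.00834))^(1/3)
  = 1.19 × 10⁹ m

1.19 × 10⁹ m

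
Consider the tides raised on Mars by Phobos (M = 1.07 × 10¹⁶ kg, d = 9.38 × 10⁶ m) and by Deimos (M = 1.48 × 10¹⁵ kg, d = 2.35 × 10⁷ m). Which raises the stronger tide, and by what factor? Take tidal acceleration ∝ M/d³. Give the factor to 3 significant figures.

Compare M/d³ for the two perturbers:
Phobos: (1.07 × 10¹⁶) / (9.38 × 10⁶)³ = 1.297 × 10⁻⁵
Deimos: (1.48 × 10¹⁵) / (2.35 × 10⁷)³ = 1.140 × 10⁻⁷
Ratio (larger/smaller) = 114

Phobos, by a factor of ≈ 114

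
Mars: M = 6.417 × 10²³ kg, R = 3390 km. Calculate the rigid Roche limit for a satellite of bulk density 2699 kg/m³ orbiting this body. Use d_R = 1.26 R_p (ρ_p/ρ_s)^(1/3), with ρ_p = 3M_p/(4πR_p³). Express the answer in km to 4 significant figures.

4842 km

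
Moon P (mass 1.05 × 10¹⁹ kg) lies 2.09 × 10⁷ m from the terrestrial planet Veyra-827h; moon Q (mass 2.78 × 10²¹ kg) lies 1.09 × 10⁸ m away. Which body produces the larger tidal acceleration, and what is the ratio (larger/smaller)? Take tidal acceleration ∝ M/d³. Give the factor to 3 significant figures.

Tidal stretch scales as M/d³; compute that for each body.
Moon P: (1.05 × 10¹⁹) / (2.09 × 10⁷)³ = 1.150 × 10⁻³
Moon Q: (2.78 × 10²¹) / (1.09 × 10⁸)³ = 2.147 × 10⁻³
Ratio (larger/smaller) = 1.87

Moon Q, by a factor of ≈ 1.87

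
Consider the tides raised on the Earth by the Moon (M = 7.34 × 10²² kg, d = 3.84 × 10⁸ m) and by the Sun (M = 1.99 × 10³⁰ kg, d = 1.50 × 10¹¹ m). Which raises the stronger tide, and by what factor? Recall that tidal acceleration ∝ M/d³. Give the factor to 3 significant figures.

The Moon, by a factor of ≈ 2.20

The tide-raising term goes as M/d³ (the gradient of a 1/d² field).
The Moon: (7.34 × 10²²) / (3.84 × 10⁸)³ = 1.296 × 10⁻³
The Sun: (1.99 × 10³⁰) / (1.50 × 10¹¹)³ = 5.896 × 10⁻⁴
Ratio (larger/smaller) = 2.20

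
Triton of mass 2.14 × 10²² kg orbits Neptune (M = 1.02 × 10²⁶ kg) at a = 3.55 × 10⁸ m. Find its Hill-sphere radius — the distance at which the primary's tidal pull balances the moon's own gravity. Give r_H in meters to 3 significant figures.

1.46 × 10⁷ m

r_H ≈ a (m/3M)^(1/3)
    = (3.55 × 10⁸) × (2.14 × 10²² / (3 × 1.02 × 10²⁶))^(1/3)
    = 1.46 × 10⁷ m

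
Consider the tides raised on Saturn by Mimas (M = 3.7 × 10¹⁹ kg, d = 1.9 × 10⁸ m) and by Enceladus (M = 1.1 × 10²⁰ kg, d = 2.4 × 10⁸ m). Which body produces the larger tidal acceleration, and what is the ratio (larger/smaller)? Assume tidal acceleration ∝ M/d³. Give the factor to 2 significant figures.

Tidal stretch scales as M/d³; compute that for each body.
Mimas: (3.7 × 10¹⁹) / (1.9 × 10⁸)³ = 5.394 × 10⁻⁶
Enceladus: (1.1 × 10²⁰) / (2.4 × 10⁸)³ = 7.957 × 10⁻⁶
Ratio (larger/smaller) = 1.5

Enceladus, by a factor of ≈ 1.5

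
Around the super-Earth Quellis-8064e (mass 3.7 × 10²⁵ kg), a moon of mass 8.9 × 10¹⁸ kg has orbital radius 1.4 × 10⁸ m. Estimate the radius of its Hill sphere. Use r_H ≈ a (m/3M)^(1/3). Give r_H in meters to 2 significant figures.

r_H ≈ a (m/3M)^(1/3)
    = (1.4 × 10⁸) × (8.9 × 10¹⁸ / (3 × 3.7 × 10²⁵))^(1/3)
    = 6.0 × 10⁵ m

6.0 × 10⁵ m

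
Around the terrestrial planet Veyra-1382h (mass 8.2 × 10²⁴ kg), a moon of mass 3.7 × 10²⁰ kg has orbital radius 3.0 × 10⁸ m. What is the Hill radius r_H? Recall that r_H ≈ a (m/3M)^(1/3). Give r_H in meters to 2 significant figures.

7.4 × 10⁶ m

r_H ≈ a (m/3M)^(1/3)
    = (3.0 × 10⁸) × (3.7 × 10²⁰ / (3 × 8.2 × 10²⁴))^(1/3)
    = 7.4 × 10⁶ m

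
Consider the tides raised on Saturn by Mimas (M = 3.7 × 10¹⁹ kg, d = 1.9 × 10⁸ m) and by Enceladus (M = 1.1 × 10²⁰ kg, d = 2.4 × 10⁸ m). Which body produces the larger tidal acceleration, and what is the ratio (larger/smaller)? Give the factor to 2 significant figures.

Enceladus, by a factor of ≈ 1.5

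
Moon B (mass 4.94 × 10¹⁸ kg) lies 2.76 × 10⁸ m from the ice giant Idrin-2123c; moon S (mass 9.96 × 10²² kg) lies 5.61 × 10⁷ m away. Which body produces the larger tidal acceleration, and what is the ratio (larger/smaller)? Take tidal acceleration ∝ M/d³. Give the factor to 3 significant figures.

Moon S, by a factor of ≈ 2.40 × 10⁶

Tidal acceleration ∝ M/d³, so compare M/d³ for each.
Moon B: (4.94 × 10¹⁸) / (2.76 × 10⁸)³ = 2.350 × 10⁻⁷
Moon S: (9.96 × 10²²) / (5.61 × 10⁷)³ = 5.641 × 10⁻¹
Ratio (larger/smaller) = 2.40 × 10⁶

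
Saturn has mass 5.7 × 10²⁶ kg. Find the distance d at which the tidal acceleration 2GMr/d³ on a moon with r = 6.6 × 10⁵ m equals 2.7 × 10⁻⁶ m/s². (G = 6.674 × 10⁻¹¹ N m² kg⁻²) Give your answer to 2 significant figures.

2.6 × 10⁹ m

2GMr/d³ = a_tidal  ⇒  d = (2GMr / a_tidal)^(1/3)
d = (2 × 6.674×10⁻¹¹ × (5.7 × 10²⁶) × (6.6 × 10⁵) / (2.7 × 10⁻⁶))^(1/3)
  = 2.6 × 10⁹ m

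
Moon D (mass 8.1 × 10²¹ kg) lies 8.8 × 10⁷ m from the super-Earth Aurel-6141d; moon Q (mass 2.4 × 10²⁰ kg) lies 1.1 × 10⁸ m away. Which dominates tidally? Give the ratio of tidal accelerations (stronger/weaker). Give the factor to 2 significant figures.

Moon D, by a factor of ≈ 66

The tide-raising term goes as M/d³ (the gradient of a 1/d² field).
Moon D: (8.1 × 10²¹) / (8.8 × 10⁷)³ = 1.189 × 10⁻²
Moon Q: (2.4 × 10²⁰) / (1.1 × 10⁸)³ = 1.803 × 10⁻⁴
Ratio (larger/smaller) = 66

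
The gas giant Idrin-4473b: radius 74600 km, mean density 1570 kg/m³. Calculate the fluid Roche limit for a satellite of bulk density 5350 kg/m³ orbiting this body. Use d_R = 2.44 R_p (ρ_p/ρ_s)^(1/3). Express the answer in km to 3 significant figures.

1.21 × 10⁵ km

d_R = 2.44 × 74600 km × (1570/5350)^(1/3)
    = 1.21 × 10⁵ km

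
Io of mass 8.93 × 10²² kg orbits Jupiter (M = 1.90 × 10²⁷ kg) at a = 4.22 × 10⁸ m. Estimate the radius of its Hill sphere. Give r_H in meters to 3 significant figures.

1.06 × 10⁷ m

r_H ≈ a (m/3M)^(1/3)
    = (4.22 × 10⁸) × (8.93 × 10²² / (3 × 1.90 × 10²⁷))^(1/3)
    = 1.06 × 10⁷ m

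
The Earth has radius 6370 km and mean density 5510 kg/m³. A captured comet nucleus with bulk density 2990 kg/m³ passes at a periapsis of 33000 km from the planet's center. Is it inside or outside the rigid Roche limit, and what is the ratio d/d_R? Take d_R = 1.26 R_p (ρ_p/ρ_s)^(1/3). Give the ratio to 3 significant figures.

d_R = 1.26 × (6370 km) × (5510/2990)^(1/3) = 9840 km
d/d_R = (33000) / (9840) = 3.35
Since d/d_R > 1, the body is outside the Roche limit.

outside; d/d_R ≈ 3.35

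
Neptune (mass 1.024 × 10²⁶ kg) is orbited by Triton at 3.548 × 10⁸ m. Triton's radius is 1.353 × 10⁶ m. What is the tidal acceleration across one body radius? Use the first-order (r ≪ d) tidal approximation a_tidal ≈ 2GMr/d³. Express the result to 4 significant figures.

The tidal stretch is the gradient of GM/d² times the body's extent r, hence the 1/d³ dependence.
Δg = 2GMr/d³
   = 2 × (6.674 × 10⁻¹¹) × (1.024 × 10²⁶) × (1.353 × 10⁶) / (3.548 × 10⁸)³
   = 4.141 × 10⁻⁴ m/s²

4.141 × 10⁻⁴ m/s²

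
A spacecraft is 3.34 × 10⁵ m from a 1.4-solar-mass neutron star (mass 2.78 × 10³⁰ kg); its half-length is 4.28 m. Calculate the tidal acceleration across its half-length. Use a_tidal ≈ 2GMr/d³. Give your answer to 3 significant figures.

4.26 × 10⁴ m/s²

The tidal stretch is the gradient of GM/d² times the body's extent r, hence the 1/d³ dependence.
Δa = 2GMr/d³
   = 2 × (6.674 × 10⁻¹¹) × (2.78 × 10³⁰) × (4.28) / (3.34 × 10⁵)³
   = 4.26 × 10⁴ m/s²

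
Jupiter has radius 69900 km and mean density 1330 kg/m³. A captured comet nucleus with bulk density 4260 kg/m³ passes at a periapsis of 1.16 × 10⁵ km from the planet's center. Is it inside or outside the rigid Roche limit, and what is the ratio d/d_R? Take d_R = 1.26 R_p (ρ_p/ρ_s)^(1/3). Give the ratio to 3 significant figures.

d_R = 1.26 × (69900 km) × (1330/4260)^(1/3) = 59750 km
d/d_R = (1.16 × 10⁵) / (59750) = 1.94
Since d/d_R > 1, the body is outside the Roche limit.

outside; d/d_R ≈ 1.94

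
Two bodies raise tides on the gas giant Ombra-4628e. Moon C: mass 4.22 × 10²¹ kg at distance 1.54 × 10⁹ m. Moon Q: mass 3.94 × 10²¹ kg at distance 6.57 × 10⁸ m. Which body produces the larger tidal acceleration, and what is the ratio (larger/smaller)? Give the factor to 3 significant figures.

Moon Q, by a factor of ≈ 12.0

Tidal acceleration ∝ M/d³, so compare M/d³ for each.
Moon C: (4.22 × 10²¹) / (1.54 × 10⁹)³ = 1.155 × 10⁻⁶
Moon Q: (3.94 × 10²¹) / (6.57 × 10⁸)³ = 1.389 × 10⁻⁵
Ratio (larger/smaller) = 12.0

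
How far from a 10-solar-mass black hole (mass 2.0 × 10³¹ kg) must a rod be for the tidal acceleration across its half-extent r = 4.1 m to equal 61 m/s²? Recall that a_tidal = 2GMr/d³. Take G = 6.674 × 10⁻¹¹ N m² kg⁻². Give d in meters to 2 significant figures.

2GMr/d³ = a_tidal  ⇒  d = (2GMr / a_tidal)^(1/3)
d = (2 × 6.674×10⁻¹¹ × (2.0 × 10³¹) × (4.1) / (61))^(1/3)
  = 5.6 × 10⁶ m

5.6 × 10⁶ m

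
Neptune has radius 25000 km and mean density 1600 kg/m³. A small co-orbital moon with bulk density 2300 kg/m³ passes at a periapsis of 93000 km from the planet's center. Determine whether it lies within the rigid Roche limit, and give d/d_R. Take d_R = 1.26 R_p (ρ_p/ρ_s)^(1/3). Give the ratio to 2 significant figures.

d_R = 1.26 × (25000 km) × (1600/2300)^(1/3) = 27910 km
d/d_R = (93000) / (27910) = 3.3
Since d/d_R > 1, the body is outside the Roche limit.

outside; d/d_R ≈ 3.3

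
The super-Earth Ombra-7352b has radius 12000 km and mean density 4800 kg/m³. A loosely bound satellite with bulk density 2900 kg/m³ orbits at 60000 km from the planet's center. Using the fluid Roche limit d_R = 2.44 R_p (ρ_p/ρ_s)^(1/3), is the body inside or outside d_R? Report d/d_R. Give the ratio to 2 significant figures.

d_R = 2.44 × (12000 km) × (4800/2900)^(1/3) = 34640 km
d/d_R = (60000) / (34640) = 1.7
Since d/d_R > 1, the body is outside the Roche limit.

outside; d/d_R ≈ 1.7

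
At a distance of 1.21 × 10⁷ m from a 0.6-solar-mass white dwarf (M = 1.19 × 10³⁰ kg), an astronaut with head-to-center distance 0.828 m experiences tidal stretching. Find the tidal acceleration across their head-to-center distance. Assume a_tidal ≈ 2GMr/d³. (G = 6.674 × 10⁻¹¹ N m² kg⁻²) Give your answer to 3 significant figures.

7.42 × 10⁻² m/s²

Δg = 2GMr/d³
   = 2 × (6.674 × 10⁻¹¹) × (1.19 × 10³⁰) × (0.828) / (1.21 × 10⁷)³
   = 7.42 × 10⁻² m/s²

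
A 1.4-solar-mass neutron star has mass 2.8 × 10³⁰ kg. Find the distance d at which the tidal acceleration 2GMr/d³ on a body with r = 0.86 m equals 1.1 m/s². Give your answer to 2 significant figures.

6.6 × 10⁶ m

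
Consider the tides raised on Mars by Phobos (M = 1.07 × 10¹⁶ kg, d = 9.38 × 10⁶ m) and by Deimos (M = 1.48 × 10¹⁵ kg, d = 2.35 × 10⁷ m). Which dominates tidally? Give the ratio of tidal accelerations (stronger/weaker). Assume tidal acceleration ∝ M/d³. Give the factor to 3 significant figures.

Phobos, by a factor of ≈ 114

The tide-raising term goes as M/d³ (the gradient of a 1/d² field).
Phobos: (1.07 × 10¹⁶) / (9.38 × 10⁶)³ = 1.297 × 10⁻⁵
Deimos: (1.48 × 10¹⁵) / (2.35 × 10⁷)³ = 1.140 × 10⁻⁷
Ratio (larger/smaller) = 114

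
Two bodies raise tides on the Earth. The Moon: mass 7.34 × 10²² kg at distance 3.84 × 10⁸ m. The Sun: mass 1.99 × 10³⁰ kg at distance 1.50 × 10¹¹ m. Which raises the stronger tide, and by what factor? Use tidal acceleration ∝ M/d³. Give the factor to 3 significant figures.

The Moon, by a factor of ≈ 2.20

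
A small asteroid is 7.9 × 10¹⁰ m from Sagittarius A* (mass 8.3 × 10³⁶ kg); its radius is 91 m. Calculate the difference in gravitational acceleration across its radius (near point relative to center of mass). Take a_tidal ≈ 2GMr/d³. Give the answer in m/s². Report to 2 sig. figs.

a_tidal = 2GMr/d³
        = 2 × (6.674 × 10⁻¹¹) × (8.3 × 10³⁶) × (91) / (7.9 × 10¹⁰)³
        = 2.0 × 10⁻⁴ m/s²

2.0 × 10⁻⁴ m/s²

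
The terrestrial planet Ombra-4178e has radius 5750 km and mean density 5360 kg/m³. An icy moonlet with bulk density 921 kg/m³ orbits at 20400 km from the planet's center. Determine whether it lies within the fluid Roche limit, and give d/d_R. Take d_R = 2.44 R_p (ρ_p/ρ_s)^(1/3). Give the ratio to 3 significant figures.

inside; d/d_R ≈ 0.808

d_R = 2.44 × (5750 km) × (5360/921)^(1/3) = 25240 km
d/d_R = (20400) / (25240) = 0.808
Since d/d_R < 1, the body is inside the Roche limit.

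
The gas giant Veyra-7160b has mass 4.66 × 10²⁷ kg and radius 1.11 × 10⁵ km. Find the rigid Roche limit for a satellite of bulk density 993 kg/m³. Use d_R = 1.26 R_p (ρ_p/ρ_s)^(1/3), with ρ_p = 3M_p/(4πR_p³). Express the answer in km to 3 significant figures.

1.31 × 10⁵ km

ρ_p = 3M_p/(4πR_p³) = 3 × (4.66 × 10²⁷) / (4π × (1.11 × 10⁸ m)³) = 813 kg/m³
d_R = 1.26 × 1.11 × 10⁵ km × (813/993)^(1/3)
    = 1.31 × 10⁵ km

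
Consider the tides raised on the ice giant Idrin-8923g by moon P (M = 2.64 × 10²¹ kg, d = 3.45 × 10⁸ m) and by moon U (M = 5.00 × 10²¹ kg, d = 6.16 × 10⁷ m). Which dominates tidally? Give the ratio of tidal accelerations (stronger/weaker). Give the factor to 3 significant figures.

Tidal stretch scales as M/d³; compute that for each body.
Moon P: (2.64 × 10²¹) / (3.45 × 10⁸)³ = 6.429 × 10⁻⁵
Moon U: (5.00 × 10²¹) / (6.16 × 10⁷)³ = 2.139 × 10⁻²
Ratio (larger/smaller) = 333

Moon U, by a factor of ≈ 333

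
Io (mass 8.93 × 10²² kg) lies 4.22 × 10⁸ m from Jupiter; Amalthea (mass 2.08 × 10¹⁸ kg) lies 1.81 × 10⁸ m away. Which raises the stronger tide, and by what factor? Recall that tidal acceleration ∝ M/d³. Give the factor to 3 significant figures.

The tide-raising term goes as M/d³ (the gradient of a 1/d² field).
Io: (8.93 × 10²²) / (4.22 × 10⁸)³ = 1.188 × 10⁻³
Amalthea: (2.08 × 10¹⁸) / (1.81 × 10⁸)³ = 3.508 × 10⁻⁷
Ratio (larger/smaller) = 3390

Io, by a factor of ≈ 3390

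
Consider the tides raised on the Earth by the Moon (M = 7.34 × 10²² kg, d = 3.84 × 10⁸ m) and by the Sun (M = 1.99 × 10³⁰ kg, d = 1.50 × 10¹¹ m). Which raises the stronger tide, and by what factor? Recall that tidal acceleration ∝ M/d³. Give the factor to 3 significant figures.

The Moon, by a factor of ≈ 2.20

Tidal stretch scales as M/d³; compute that for each body.
The Moon: (7.34 × 10²²) / (3.84 × 10⁸)³ = 1.296 × 10⁻³
The Sun: (1.99 × 10³⁰) / (1.50 × 10¹¹)³ = 5.896 × 10⁻⁴
Ratio (larger/smaller) = 2.20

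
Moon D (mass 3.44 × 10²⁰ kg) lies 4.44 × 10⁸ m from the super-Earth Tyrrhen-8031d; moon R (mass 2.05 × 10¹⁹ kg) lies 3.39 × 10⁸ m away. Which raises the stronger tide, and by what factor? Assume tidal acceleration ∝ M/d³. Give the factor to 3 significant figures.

Moon D, by a factor of ≈ 7.47

Tidal acceleration ∝ M/d³, so compare M/d³ for each.
Moon D: (3.44 × 10²⁰) / (4.44 × 10⁸)³ = 3.930 × 10⁻⁶
Moon R: (2.05 × 10¹⁹) / (3.39 × 10⁸)³ = 5.262 × 10⁻⁷
Ratio (larger/smaller) = 7.47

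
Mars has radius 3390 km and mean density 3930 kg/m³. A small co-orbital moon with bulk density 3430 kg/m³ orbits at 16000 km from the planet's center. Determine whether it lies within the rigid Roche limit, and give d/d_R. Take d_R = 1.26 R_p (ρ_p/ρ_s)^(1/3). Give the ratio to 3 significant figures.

d_R = 1.26 × (3390 km) × (3930/3430)^(1/3) = 4470 km
d/d_R = (16000) / (4470) = 3.58
Since d/d_R > 1, the body is outside the Roche limit.

outside; d/d_R ≈ 3.58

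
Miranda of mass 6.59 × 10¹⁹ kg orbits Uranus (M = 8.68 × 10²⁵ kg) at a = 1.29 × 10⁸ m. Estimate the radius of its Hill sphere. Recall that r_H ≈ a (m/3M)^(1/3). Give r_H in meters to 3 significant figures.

8.16 × 10⁵ m

r_H ≈ a (m/3M)^(1/3)
    = (1.29 × 10⁸) × (6.59 × 10¹⁹ / (3 × 8.68 × 10²⁵))^(1/3)
    = 8.16 × 10⁵ m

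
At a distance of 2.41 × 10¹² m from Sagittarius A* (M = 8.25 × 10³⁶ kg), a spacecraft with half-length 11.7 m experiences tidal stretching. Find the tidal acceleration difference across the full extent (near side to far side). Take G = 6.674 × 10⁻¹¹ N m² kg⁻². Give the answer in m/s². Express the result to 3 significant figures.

1.84 × 10⁻⁹ m/s²

a_tidal = 4GMr/d³
        = 4 × (6.674 × 10⁻¹¹) × (8.25 × 10³⁶) × (11.7) / (2.41 × 10¹²)³
        = 1.84 × 10⁻⁹ m/s²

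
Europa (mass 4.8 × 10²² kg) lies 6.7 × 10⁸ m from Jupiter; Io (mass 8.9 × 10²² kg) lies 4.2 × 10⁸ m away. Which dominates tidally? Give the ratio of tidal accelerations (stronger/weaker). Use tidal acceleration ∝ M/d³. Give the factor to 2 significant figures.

Io, by a factor of ≈ 7.5

The tide-raising term goes as M/d³ (the gradient of a 1/d² field).
Europa: (4.8 × 10²²) / (6.7 × 10⁸)³ = 1.596 × 10⁻⁴
Io: (8.9 × 10²²) / (4.2 × 10⁸)³ = 1.201 × 10⁻³
Ratio (larger/smaller) = 7.5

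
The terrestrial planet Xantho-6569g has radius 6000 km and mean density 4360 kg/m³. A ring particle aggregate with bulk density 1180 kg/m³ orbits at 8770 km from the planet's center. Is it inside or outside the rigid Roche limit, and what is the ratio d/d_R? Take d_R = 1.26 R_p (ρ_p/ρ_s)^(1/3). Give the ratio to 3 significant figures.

inside; d/d_R ≈ 0.750

d_R = 1.26 × (6000 km) × (4360/1180)^(1/3) = 11690 km
d/d_R = (8770) / (11690) = 0.750
Since d/d_R < 1, the body is inside the Roche limit.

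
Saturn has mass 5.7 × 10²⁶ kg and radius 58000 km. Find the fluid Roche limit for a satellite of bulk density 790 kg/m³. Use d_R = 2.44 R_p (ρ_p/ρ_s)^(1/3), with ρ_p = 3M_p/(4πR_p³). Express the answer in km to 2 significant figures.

ρ_p = 3M_p/(4πR_p³) = 3 × (5.7 × 10²⁶) / (4π × (5.8 × 10⁷ m)³) = 700 kg/m³
d_R = 2.44 × 58000 km × (700/790)^(1/3)
    = 1.4 × 10⁵ km

1.4 × 10⁵ km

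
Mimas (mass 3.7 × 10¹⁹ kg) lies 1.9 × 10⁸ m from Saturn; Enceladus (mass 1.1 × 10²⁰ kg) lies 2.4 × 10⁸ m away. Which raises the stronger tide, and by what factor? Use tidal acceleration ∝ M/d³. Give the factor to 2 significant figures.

The tide-raising term goes as M/d³ (the gradient of a 1/d² field).
Mimas: (3.7 × 10¹⁹) / (1.9 × 10⁸)³ = 5.394 × 10⁻⁶
Enceladus: (1.1 × 10²⁰) / (2.4 × 10⁸)³ = 7.957 × 10⁻⁶
Ratio (larger/smaller) = 1.5

Enceladus, by a factor of ≈ 1.5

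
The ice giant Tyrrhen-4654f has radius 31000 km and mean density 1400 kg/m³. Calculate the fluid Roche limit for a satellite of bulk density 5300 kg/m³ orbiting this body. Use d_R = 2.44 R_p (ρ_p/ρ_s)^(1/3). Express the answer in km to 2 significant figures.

d_R = 2.44 × 31000 km × (1400/5300)^(1/3)
    = 49000 km

49000 km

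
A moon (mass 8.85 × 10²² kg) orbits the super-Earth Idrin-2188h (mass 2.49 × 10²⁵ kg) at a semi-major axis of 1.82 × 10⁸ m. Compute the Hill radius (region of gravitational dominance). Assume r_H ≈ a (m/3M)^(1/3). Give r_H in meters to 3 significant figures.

r_H ≈ a (m/3M)^(1/3)
    = (1.82 × 10⁸) × (8.85 × 10²² / (3 × 2.49 × 10²⁵))^(1/3)
    = 1.93 × 10⁷ m

1.93 × 10⁷ m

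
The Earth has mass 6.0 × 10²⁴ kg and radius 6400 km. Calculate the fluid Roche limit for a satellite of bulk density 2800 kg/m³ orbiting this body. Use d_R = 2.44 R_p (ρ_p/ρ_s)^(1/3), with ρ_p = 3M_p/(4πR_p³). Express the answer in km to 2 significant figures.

20000 km

ρ_p = 3M_p/(4πR_p³) = 3 × (6.0 × 10²⁴) / (4π × (6.4 × 10⁶ m)³) = 5500 kg/m³
d_R = 2.44 × 6400 km × (5500/2800)^(1/3)
    = 20000 km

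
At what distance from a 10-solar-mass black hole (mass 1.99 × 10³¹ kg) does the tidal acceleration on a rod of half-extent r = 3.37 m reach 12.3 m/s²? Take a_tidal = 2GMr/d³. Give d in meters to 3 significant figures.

8.99 × 10⁶ m

2GMr/d³ = a_tidal  ⇒  d = (2GMr / a_tidal)^(1/3)
d = (2 × 6.674×10⁻¹¹ × (1.99 × 10³¹) × (3.37) / (12.3))^(1/3)
  = 8.99 × 10⁶ m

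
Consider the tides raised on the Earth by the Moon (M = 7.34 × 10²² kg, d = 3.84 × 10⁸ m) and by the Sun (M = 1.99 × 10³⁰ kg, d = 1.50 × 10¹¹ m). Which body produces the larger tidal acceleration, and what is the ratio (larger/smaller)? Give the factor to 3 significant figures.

The tide-raising term goes as M/d³ (the gradient of a 1/d² field).
The Moon: (7.34 × 10²²) / (3.84 × 10⁸)³ = 1.296 × 10⁻³
The Sun: (1.99 × 10³⁰) / (1.50 × 10¹¹)³ = 5.896 × 10⁻⁴
Ratio (larger/smaller) = 2.20

The Moon, by a factor of ≈ 2.20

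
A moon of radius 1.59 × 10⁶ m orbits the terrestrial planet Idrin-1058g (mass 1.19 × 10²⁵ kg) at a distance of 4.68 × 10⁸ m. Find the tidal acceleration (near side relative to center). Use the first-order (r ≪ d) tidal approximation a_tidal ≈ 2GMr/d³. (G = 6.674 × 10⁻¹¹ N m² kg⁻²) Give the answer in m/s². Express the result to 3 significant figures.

Differencing GM/(d−r)² and GM/d² to first order in r/d gives 2GMr/d³.
Δa = 2GMr/d³
   = 2 × (6.674 × 10⁻¹¹) × (1.19 × 10²⁵) × (1.59 × 10⁶) / (4.68 × 10⁸)³
   = 2.46 × 10⁻⁵ m/s²

2.46 × 10⁻⁵ m/s²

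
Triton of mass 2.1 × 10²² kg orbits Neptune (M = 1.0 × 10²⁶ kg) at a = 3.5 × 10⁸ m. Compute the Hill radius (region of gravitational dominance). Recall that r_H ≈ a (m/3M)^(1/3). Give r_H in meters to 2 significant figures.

r_H ≈ a (m/3M)^(1/3)
    = (3.5 × 10⁸) × (2.1 × 10²² / (3 × 1.0 × 10²⁶))^(1/3)
    = 1.4 × 10⁷ m

1.4 × 10⁷ m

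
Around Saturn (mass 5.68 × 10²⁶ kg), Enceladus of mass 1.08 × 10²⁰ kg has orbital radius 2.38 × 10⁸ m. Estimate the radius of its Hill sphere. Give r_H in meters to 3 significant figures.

r_H ≈ a (m/3M)^(1/3)
    = (2.38 × 10⁸) × (1.08 × 10²⁰ / (3 × 5.68 × 10²⁶))^(1/3)
    = 9.49 × 10⁵ m

9.49 × 10⁵ m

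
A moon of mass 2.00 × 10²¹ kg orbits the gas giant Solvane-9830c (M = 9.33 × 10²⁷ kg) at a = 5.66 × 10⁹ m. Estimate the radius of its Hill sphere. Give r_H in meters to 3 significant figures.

r_H ≈ a (m/3M)^(1/3)
    = (5.66 × 10⁹) × (2.00 × 10²¹ / (3 × 9.33 × 10²⁷))^(1/3)
    = 2.35 × 10⁷ m

2.35 × 10⁷ m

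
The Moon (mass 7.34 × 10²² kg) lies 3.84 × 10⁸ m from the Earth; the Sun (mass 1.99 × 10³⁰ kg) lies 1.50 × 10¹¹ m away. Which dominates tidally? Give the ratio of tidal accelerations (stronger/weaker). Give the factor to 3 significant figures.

The Moon, by a factor of ≈ 2.20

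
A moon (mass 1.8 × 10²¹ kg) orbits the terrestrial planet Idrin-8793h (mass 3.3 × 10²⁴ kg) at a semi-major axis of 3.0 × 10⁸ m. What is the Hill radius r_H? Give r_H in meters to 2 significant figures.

1.7 × 10⁷ m

r_H ≈ a (m/3M)^(1/3)
    = (3.0 × 10⁸) × (1.8 × 10²¹ / (3 × 3.3 × 10²⁴))^(1/3)
    = 1.7 × 10⁷ m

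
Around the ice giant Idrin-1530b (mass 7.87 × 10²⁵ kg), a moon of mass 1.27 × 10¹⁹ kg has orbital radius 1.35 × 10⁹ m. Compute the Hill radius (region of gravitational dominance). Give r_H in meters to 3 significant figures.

5.10 × 10⁶ m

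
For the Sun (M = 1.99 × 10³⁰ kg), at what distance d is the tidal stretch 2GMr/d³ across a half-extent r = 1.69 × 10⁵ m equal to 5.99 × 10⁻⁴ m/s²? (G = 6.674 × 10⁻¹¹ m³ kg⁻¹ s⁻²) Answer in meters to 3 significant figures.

2GMr/d³ = a_tidal  ⇒  d = (2GMr / a_tidal)^(1/3)
d = (2 × 6.674×10⁻¹¹ × (1.99 × 10³⁰) × (1.69 × 10⁵) / (5.99 × 10⁻⁴))^(1/3)
  = 4.22 × 10⁹ m

4.22 × 10⁹ m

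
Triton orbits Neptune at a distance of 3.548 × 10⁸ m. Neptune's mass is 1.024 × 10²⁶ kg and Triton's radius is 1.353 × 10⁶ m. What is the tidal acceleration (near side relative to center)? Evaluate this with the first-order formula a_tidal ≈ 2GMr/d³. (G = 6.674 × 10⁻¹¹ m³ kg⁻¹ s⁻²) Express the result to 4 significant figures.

4.141 × 10⁻⁴ m/s²

Since r ≪ d, expand the inverse-square field across one radius to get the leading 2GMr/d³ term.
Δg = 2GMr/d³
   = 2 × (6.674 × 10⁻¹¹) × (1.024 × 10²⁶) × (1.353 × 10⁶) / (3.548 × 10⁸)³
   = 4.141 × 10⁻⁴ m/s²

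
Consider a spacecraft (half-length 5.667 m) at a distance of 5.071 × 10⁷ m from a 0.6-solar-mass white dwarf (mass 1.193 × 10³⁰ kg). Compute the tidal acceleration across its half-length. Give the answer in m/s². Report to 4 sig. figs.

a_tidal = 2GMr/d³
        = 2 × (6.674 × 10⁻¹¹) × (1.193 × 10³⁰) × (5.667) / (5.071 × 10⁷)³
        = 6.920 × 10⁻³ m/s²

6.920 × 10⁻³ m/s²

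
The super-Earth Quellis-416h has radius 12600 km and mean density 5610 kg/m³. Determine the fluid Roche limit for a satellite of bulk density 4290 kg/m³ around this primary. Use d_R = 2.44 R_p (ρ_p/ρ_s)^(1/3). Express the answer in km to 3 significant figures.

d_R = 2.44 × 12600 km × (5610/4290)^(1/3)
    = 33600 km

33600 km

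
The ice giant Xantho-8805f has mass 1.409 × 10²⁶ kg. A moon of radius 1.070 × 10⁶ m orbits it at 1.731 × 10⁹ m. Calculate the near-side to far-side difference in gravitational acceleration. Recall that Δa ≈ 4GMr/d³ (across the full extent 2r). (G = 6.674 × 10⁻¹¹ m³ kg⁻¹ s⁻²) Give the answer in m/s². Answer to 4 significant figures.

Δg = 4GMr/d³
   = 4 × (6.674 × 10⁻¹¹) × (1.409 × 10²⁶) × (1.070 × 10⁶) / (1.731 × 10⁹)³
   = 7.760 × 10⁻⁶ m/s²

7.760 × 10⁻⁶ m/s²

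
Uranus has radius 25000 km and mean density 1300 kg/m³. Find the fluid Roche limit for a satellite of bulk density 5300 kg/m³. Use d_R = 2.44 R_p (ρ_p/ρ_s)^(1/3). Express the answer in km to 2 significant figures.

d_R = 2.44 × 25000 km × (1300/5300)^(1/3)
    = 38000 km

38000 km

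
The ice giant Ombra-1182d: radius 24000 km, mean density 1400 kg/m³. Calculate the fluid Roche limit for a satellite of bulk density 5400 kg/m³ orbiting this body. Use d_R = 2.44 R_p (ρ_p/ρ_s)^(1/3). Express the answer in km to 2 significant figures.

37000 km

d_R = 2.44 × 24000 km × (1400/5400)^(1/3)
    = 37000 km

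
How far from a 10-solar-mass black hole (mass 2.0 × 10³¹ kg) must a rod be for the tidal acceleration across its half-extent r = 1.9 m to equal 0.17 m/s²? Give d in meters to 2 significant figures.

3.1 × 10⁷ m

2GMr/d³ = a_tidal  ⇒  d = (2GMr / a_tidal)^(1/3)
d = (2 × 6.674×10⁻¹¹ × (2.0 × 10³¹) × (1.9) / (0.17))^(1/3)
  = 3.1 × 10⁷ m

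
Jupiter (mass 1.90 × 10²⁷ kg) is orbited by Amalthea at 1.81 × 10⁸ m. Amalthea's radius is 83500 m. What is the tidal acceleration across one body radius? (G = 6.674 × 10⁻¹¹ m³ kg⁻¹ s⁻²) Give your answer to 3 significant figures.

a_tidal = 2GMr/d³
        = 2 × (6.674 × 10⁻¹¹) × (1.90 × 10²⁷) × (83500) / (1.81 × 10⁸)³
        = 3.57 × 10⁻³ m/s²

3.57 × 10⁻³ m/s²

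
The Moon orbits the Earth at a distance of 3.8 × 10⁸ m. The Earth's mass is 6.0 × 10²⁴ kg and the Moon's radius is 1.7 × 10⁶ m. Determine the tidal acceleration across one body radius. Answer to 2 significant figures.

Δg = 2GMr/d³
   = 2 × (6.674 × 10⁻¹¹) × (6.0 × 10²⁴) × (1.7 × 10⁶) / (3.8 × 10⁸)³
   = 2.5 × 10⁻⁵ m/s²

2.5 × 10⁻⁵ m/s²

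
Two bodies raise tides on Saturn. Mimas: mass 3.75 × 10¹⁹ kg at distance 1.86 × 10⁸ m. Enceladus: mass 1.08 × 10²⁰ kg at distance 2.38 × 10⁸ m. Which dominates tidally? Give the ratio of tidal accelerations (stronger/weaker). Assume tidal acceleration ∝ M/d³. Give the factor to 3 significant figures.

Tidal acceleration ∝ M/d³, so compare M/d³ for each.
Mimas: (3.75 × 10¹⁹) / (1.86 × 10⁸)³ = 5.828 × 10⁻⁶
Enceladus: (1.08 × 10²⁰) / (2.38 × 10⁸)³ = 8.011 × 10⁻⁶
Ratio (larger/smaller) = 1.37

Enceladus, by a factor of ≈ 1.37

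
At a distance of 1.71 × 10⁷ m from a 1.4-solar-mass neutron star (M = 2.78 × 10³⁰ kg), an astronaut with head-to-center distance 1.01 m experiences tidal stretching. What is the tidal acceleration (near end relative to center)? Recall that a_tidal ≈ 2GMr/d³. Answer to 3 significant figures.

The tidal stretch is the gradient of GM/d² times the body's extent r, hence the 1/d³ dependence.
a_tidal = 2GMr/d³
        = 2 × (6.674 × 10⁻¹¹) × (2.78 × 10³⁰) × (1.01) / (1.71 × 10⁷)³
        = 7.50 × 10⁻² m/s²

7.50 × 10⁻² m/s²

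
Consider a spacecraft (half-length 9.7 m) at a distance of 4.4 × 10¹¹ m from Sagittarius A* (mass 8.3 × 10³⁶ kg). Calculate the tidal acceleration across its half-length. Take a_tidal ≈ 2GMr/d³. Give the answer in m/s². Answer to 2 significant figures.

1.3 × 10⁻⁷ m/s²

Δa = 2GMr/d³
   = 2 × (6.674 × 10⁻¹¹) × (8.3 × 10³⁶) × (9.7) / (4.4 × 10¹¹)³
   = 1.3 × 10⁻⁷ m/s²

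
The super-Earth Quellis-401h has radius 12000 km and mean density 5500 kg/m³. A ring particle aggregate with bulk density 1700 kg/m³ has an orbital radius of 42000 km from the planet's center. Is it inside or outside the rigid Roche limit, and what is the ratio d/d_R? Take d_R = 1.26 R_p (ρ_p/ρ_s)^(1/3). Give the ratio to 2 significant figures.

d_R = 1.26 × (12000 km) × (5500/1700)^(1/3) = 22360 km
d/d_R = (42000) / (22360) = 1.9
Since d/d_R > 1, the body is outside the Roche limit.

outside; d/d_R ≈ 1.9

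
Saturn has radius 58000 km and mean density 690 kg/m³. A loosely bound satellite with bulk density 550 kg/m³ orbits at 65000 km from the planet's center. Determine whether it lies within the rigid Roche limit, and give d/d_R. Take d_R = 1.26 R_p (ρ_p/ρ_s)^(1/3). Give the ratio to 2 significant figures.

inside; d/d_R ≈ 0.82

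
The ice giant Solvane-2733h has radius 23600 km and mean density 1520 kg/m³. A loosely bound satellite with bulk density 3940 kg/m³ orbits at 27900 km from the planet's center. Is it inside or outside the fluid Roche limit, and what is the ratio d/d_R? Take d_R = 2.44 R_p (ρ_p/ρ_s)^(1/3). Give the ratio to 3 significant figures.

d_R = 2.44 × (23600 km) × (1520/3940)^(1/3) = 41920 km
d/d_R = (27900) / (41920) = 0.666
Since d/d_R < 1, the body is inside the Roche limit.

inside; d/d_R ≈ 0.666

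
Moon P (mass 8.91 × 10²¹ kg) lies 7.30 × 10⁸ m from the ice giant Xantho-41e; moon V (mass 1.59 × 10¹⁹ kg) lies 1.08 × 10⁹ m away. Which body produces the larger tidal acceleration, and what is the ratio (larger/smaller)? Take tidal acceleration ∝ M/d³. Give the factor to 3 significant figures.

Moon P, by a factor of ≈ 1810

The tide-raising term goes as M/d³ (the gradient of a 1/d² field).
Moon P: (8.91 × 10²¹) / (7.30 × 10⁸)³ = 2.290 × 10⁻⁵
Moon V: (1.59 × 10¹⁹) / (1.08 × 10⁹)³ = 1.262 × 10⁻⁸
Ratio (larger/smaller) = 1810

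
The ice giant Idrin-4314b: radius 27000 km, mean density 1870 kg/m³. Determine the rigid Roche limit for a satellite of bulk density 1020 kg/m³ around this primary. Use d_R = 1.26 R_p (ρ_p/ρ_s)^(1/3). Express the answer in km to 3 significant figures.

41600 km

d_R = 1.26 × 27000 km × (1870/1020)^(1/3)
    = 41600 km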